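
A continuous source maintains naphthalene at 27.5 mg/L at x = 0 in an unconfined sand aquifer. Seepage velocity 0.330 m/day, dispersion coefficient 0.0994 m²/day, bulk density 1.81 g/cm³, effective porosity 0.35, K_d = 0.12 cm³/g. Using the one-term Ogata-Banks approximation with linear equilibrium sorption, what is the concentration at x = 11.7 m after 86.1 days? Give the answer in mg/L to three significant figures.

Retardation factor R = 1 + ρ_b·K_d/n = 1 + 1.81 × 0.12/0.35 = 1.621.
Sorption retards both mechanisms: v_R = v/R = 0.2036 m/day, D_R = D/R = 0.06132 m²/day.
v_R·t = 0.2036 × 86.1 = 17.52996 m; 2√(D_R t) = 4.595 m; argument = (11.7 − 17.52996)/4.595 = -1.269.
C = C₀ × ½·erfc(-1.269) = 27.5 × 0.9636 = 26.5 mg/L.

26.5 mg/L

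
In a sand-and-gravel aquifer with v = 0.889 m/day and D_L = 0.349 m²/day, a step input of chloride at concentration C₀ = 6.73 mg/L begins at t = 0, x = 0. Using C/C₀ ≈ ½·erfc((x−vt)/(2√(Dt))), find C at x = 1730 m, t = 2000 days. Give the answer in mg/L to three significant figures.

6.06 mg/L

For a continuous step input, C/C₀ ≈ ½·erfc((x−vt)/(2√(Dt))).
vt = 0.889 × 2000 = 1778 m and 2√(Dt) = 2√(0.349 × 2000) = 52.84 m.
Argument (x−vt)/(2√(Dt)) = (1730 − 1778)/52.84 = -0.9084; ½·erfc(-0.9084) = 0.9005.
C = 6.73 × 0.9005 = 6.06 mg/L.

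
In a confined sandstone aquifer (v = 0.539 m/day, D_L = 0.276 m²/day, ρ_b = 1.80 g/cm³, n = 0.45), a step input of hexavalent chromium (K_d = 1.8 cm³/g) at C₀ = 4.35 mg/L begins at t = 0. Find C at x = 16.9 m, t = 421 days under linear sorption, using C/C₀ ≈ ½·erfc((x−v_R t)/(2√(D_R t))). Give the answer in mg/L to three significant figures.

4.26 mg/L

Retardation factor R = 1 + ρ_b·K_d/n = 1 + 1.80 × 1.8/0.45 = 8.200.
Sorption retards both mechanisms: v_R = v/R = 0.06573 m/day, D_R = D/R = 0.03366 m²/day.
v_R·t = 0.06573 × 421 = 27.67233 m; 2√(D_R t) = 7.529 m; argument = (16.9 − 27.67233)/7.529 = -1.431.
C = C₀ × ½·erfc(-1.431) = 4.35 × 0.9785 = 4.26 mg/L.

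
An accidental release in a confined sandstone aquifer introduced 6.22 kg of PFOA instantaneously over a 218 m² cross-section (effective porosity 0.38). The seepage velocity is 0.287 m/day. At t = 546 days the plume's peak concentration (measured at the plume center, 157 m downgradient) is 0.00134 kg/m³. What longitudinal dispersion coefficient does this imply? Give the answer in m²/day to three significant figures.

0.458 m²/day

At the plume center C_max = M/(n_e·A·√(4πDt)), so D = M²/(4πt·(n_e·A·C_max)²).
n_e·A·C_max = 0.38 × 218 × 0.00134 = 0.1110 kg/m.
D = 6.22²/(4π × 546 × 0.1110²) = 0.458 m²/day.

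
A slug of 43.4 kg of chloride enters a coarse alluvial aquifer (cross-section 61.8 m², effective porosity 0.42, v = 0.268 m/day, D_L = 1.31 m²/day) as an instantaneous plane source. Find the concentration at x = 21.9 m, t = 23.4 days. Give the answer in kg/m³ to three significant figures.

For an instantaneous plane source, C(x,t) = M/(n_e·A·√(4πDt)) · exp(−(x−vt)²/(4Dt)), with n_e·A the pore (flow) area.
Plume center vt = 0.268 × 23.4 = 6.2712 m, so the well at 21.9 m is 15.6288 m downgradient of the peak.
√(4πDt) = 19.63 m, giving peak height M/(n_e·A·√(4πDt)) = 43.4/(0.42 × 61.8 × 19.63) = 0.08518 kg/m³.
(x−vt)²/(4Dt) = (15.6288)²/(4 × 1.31 × 23.4) = 1.992; exp(−1.992) = 0.1364.
C = 0.08518 × 0.1364 = 0.0116 kg/m³.

0.0116 kg/m³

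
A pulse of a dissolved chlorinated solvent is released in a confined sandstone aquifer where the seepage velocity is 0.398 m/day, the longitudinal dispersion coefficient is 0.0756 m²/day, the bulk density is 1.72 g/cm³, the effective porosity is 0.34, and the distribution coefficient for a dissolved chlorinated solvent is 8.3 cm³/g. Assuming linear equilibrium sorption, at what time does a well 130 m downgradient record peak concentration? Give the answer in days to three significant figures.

Retardation factor R = 1 + ρ_b·K_d/n = 1 + 1.72 × 8.3/0.34 = 42.99.
Sorption retards both mechanisms: v_R = v/R = 0.009258 m/day, D_R = D/R = 0.001759 m²/day.
Peak time from v_R²t² + 2D_R t − x² = 0: t = (√(D_R² + v_R²x²) − D_R)/v_R².
√(D_R² + v_R²x²) = √(0.001759² + 0.009258² × 130²) = 1.204; v_R² = 8.571e-05.
t = (1.204 − 0.001759)/8.571e-05 = 14000 days.

14000 days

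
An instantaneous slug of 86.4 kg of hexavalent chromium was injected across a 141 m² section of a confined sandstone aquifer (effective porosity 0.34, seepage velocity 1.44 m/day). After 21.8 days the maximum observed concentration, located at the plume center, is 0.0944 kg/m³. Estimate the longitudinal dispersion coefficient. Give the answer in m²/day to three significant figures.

At the plume center C_max = M/(n_e·A·√(4πDt)), so D = M²/(4πt·(n_e·A·C_max)²).
n_e·A·C_max = 0.34 × 141 × 0.0944 = 4.526 kg/m.
D = 86.4²/(4π × 21.8 × 4.526²) = 1.33 m²/day.

1.33 m²/day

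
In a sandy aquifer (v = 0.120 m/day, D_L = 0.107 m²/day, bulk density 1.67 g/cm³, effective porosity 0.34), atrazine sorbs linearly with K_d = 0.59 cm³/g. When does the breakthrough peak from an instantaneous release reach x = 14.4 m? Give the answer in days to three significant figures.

Retardation factor R = 1 + ρ_b·K_d/n = 1 + 1.67 × 0.59/0.34 = 3.898.
Sorption retards both mechanisms: v_R = v/R = 0.03079 m/day, D_R = D/R = 0.02745 m²/day.
Peak time from v_R²t² + 2D_R t − x² = 0: t = (√(D_R² + v_R²x²) − D_R)/v_R².
√(D_R² + v_R²x²) = √(0.02745² + 0.03079² × 14.4²) = 0.4442; v_R² = 0.0009480.
t = (0.4442 − 0.02745)/0.0009480 = 440 days.

440 days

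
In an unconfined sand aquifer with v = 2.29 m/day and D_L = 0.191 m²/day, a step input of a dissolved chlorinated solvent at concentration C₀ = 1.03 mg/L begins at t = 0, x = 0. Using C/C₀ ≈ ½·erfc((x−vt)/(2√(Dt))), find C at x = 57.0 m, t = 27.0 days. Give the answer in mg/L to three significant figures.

For a continuous step input, C/C₀ ≈ ½·erfc((x−vt)/(2√(Dt))).
vt = 2.29 × 27.0 = 61.83 m and 2√(Dt) = 2√(0.191 × 27.0) = 4.542 m.
Argument (x−vt)/(2√(Dt)) = (57.0 − 61.83)/4.542 = -1.063; ½·erfc(-1.063) = 0.9336.
C = 1.03 × 0.9336 = 0.962 mg/L.

0.962 mg/L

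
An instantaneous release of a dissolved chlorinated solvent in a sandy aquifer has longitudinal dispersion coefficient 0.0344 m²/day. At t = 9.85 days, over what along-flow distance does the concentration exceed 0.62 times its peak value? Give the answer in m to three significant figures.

1.61 m

The plume is Gaussian with σ = √(2Dt) = √(2 × 0.0344 × 9.85) = 0.8232 m.
C/C_peak = exp(−Δx²/(2σ²)) = 0.62 ⇒ Δx = σ·√(−2 ln 0.62) = 0.8232 × 0.9778 = 0.8049 m.
Width = 2Δx = 1.61 m.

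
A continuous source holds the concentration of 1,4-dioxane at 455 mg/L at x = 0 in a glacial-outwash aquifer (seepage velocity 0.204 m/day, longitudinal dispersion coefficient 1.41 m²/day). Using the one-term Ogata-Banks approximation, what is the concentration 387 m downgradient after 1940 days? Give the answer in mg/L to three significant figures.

For a continuous step input, C/C₀ ≈ ½·erfc((x−vt)/(2√(Dt))).
vt = 0.204 × 1940 = 395.76 m and 2√(Dt) = 2√(1.41 × 1940) = 104.6 m.
Argument (x−vt)/(2√(Dt)) = (387 − 395.76)/104.6 = -0.08375; ½·erfc(-0.08375) = 0.5471.
C = 455 × 0.5471 = 249 mg/L.

249 mg/L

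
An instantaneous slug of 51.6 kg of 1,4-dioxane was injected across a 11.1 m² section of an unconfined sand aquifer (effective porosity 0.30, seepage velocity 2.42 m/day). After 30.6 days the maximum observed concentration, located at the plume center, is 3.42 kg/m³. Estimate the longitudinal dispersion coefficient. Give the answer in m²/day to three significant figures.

0.0534 m²/day

At the plume center C_max = M/(n_e·A·√(4πDt)), so D = M²/(4πt·(n_e·A·C_max)²).
n_e·A·C_max = 0.30 × 11.1 × 3.42 = 11.39 kg/m.
D = 51.6²/(4π × 30.6 × 11.39²) = 0.0534 m²/day.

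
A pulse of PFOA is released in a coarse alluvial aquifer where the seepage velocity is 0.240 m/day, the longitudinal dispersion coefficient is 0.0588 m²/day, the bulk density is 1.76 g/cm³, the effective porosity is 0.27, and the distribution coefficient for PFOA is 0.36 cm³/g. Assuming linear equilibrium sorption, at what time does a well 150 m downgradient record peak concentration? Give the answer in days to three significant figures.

Retardation factor R = 1 + ρ_b·K_d/n = 1 + 1.76 × 0.36/0.27 = 3.347.
Sorption retards both mechanisms: v_R = v/R = 0.07171 m/day, D_R = D/R = 0.01757 m²/day.
Peak time from v_R²t² + 2D_R t − x² = 0: t = (√(D_R² + v_R²x²) − D_R)/v_R².
√(D_R² + v_R²x²) = √(0.01757² + 0.07171² × 150²) = 10.76; v_R² = 0.005142.
t = (10.76 − 0.01757)/0.005142 = 2090 days.

2090 days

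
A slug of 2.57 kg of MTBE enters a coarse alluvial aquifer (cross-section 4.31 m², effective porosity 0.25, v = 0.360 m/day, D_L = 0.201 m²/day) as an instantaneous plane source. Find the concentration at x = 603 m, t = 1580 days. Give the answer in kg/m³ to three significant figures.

0.0150 kg/m³

For an instantaneous plane source, C(x,t) = M/(n_e·A·√(4πDt)) · exp(−(x−vt)²/(4Dt)), with n_e·A the pore (flow) area.
Plume center vt = 0.360 × 1580 = 568.8 m, so the well at 603 m is 34.2 m downgradient of the peak.
√(4πDt) = 63.17 m, giving peak height M/(n_e·A·√(4πDt)) = 2.57/(0.25 × 4.31 × 63.17) = 0.03776 kg/m³.
(x−vt)²/(4Dt) = (34.2)²/(4 × 0.201 × 1580) = 0.9207; exp(−0.9207) = 0.3982.
C = 0.03776 × 0.3982 = 0.0150 kg/m³.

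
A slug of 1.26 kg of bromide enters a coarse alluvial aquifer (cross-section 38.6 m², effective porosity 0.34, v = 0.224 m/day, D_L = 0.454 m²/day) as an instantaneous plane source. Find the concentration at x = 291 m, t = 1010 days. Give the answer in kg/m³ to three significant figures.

0.000129 kg/m³

For an instantaneous plane source, C(x,t) = M/(n_e·A·√(4πDt)) · exp(−(x−vt)²/(4Dt)), with n_e·A the pore (flow) area.
Plume center vt = 0.224 × 1010 = 226.24 m, so the well at 291 m is 64.76 m downgradient of the peak.
√(4πDt) = 75.91 m, giving peak height M/(n_e·A·√(4πDt)) = 1.26/(0.34 × 38.6 × 75.91) = 0.001265 kg/m³.
(x−vt)²/(4Dt) = (64.76)²/(4 × 0.454 × 1010) = 2.287; exp(−2.287) = 0.1016.
C = 0.001265 × 0.1016 = 0.000129 kg/m³.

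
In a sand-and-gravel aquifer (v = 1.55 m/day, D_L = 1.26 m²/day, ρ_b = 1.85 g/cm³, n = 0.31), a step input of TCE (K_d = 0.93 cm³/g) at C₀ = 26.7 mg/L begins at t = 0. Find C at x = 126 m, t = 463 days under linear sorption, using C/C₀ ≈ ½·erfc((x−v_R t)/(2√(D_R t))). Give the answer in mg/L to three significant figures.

Retardation factor R = 1 + ρ_b·K_d/n = 1 + 1.85 × 0.93/0.31 = 6.550.
Sorption retards both mechanisms: v_R = v/R = 0.2366 m/day, D_R = D/R = 0.1924 m²/day.
v_R·t = 0.2366 × 463 = 109.5458 m; 2√(D_R t) = 18.88 m; argument = (126 − 109.5458)/18.88 = 0.8715.
C = C₀ × ½·erfc(0.8715) = 26.7 × 0.1089 = 2.91 mg/L.

2.91 mg/L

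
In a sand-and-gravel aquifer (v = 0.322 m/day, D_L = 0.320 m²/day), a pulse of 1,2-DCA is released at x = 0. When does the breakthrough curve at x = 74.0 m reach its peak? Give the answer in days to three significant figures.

227 days

For the 1D instantaneous-source solution, setting ∂C/∂t = 0 at fixed x gives v²t² + 2Dt − x² = 0, so t = (√(D² + v²x²) − D)/v².
√(D² + v²x²) = √(0.320² + 0.322² × 74.0²) = 23.83; v² = 0.103684.
t = (23.83 − 0.320)/0.103684 = 227 days (vs. the pure-advection estimate x/v = 230 d).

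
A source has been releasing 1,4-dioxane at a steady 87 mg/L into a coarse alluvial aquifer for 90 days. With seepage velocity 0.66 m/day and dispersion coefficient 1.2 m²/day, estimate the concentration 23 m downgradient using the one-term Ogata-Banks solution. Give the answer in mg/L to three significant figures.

86.4 mg/L

For a continuous step input, C/C₀ ≈ ½·erfc((x−vt)/(2√(Dt))).
vt = 0.66 × 90 = 59.4 m and 2√(Dt) = 2√(1.2 × 90) = 20.78 m.
Argument (x−vt)/(2√(Dt)) = (23 − 59.4)/20.78 = -1.752; ½·erfc(-1.752) = 0.9934.
C = 87 × 0.9934 = 86.4 mg/L.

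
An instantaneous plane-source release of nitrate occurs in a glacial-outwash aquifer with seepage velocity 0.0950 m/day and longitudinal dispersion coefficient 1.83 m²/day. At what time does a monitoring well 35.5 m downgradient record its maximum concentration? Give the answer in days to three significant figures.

222 days

For the 1D instantaneous-source solution, setting ∂C/∂t = 0 at fixed x gives v²t² + 2Dt − x² = 0, so t = (√(D² + v²x²) − D)/v².
√(D² + v²x²) = √(1.83² + 0.0950² × 35.5²) = 3.837; v² = 0.009025.
t = (3.837 − 1.83)/0.009025 = 222 days (vs. the pure-advection estimate x/v = 374 d).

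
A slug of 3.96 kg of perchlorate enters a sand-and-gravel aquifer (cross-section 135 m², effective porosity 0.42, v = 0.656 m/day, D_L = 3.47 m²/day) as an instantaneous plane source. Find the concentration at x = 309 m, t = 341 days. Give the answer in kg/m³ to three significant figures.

For an instantaneous plane source, C(x,t) = M/(n_e·A·√(4πDt)) · exp(−(x−vt)²/(4Dt)), with n_e·A the pore (flow) area.
Plume center vt = 0.656 × 341 = 223.696 m, so the well at 309 m is 85.304 m downgradient of the peak.
√(4πDt) = 121.9 m, giving peak height M/(n_e·A·√(4πDt)) = 3.96/(0.42 × 135 × 121.9) = 0.0005729 kg/m³.
(x−vt)²/(4Dt) = (85.304)²/(4 × 3.47 × 341) = 1.537; exp(−1.537) = 0.2150.
C = 0.0005729 × 0.2150 = 0.000123 kg/m³.

0.000123 kg/m³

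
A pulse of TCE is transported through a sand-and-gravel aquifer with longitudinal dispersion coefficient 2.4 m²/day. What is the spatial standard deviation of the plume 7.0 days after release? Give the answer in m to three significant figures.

Dispersive spreading gives a Gaussian with σ² = 2Dt; advection only shifts the center.
σ = √(2 × 2.4 × 7.0) = 5.80 m.

5.80 m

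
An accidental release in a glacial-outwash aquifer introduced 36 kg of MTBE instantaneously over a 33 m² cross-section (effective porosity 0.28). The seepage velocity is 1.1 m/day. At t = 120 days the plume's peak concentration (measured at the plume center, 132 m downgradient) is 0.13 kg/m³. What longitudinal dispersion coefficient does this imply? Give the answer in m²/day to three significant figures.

0.596 m²/day

At the plume center C_max = M/(n_e·A·√(4πDt)), so D = M²/(4πt·(n_e·A·C_max)²).
n_e·A·C_max = 0.28 × 33 × 0.13 = 1.201 kg/m.
D = 36²/(4π × 120 × 1.201²) = 0.596 m²/day.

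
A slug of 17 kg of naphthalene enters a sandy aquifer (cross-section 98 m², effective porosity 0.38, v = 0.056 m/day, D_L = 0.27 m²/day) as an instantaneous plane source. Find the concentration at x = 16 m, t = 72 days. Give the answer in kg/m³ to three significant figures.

For an instantaneous plane source, C(x,t) = M/(n_e·A·√(4πDt)) · exp(−(x−vt)²/(4Dt)), with n_e·A the pore (flow) area.
Plume center vt = 0.056 × 72 = 4.032 m, so the well at 16 m is 11.968 m downgradient of the peak.
√(4πDt) = 15.63 m, giving peak height M/(n_e·A·√(4πDt)) = 17/(0.38 × 98 × 15.63) = 0.02921 kg/m³.
(x−vt)²/(4Dt) = (11.968)²/(4 × 0.27 × 72) = 1.842; exp(−1.842) = 0.1585.
C = 0.02921 × 0.1585 = 0.00463 kg/m³.

0.00463 kg/m³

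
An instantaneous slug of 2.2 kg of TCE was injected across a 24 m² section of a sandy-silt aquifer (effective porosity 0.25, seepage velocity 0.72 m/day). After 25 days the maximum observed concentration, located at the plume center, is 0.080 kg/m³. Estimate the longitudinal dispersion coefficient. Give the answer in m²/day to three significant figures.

0.0669 m²/day

At the plume center C_max = M/(n_e·A·√(4πDt)), so D = M²/(4πt·(n_e·A·C_max)²).
n_e·A·C_max = 0.25 × 24 × 0.080 = 0.4800 kg/m.
D = 2.2²/(4π × 25 × 0.4800²) = 0.0669 m²/day.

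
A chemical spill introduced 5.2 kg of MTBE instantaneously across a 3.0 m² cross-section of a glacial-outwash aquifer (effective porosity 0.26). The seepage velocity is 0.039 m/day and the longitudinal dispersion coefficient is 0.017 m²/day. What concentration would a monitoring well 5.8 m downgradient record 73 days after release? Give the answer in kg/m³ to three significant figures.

For an instantaneous plane source, C(x,t) = M/(n_e·A·√(4πDt)) · exp(−(x−vt)²/(4Dt)), with n_e·A the pore (flow) area.
Plume center vt = 0.039 × 73 = 2.847 m, so the well at 5.8 m is 2.953 m downgradient of the peak.
√(4πDt) = 3.949 m, giving peak height M/(n_e·A·√(4πDt)) = 5.2/(0.26 × 3.0 × 3.949) = 1.688 kg/m³.
(x−vt)²/(4Dt) = (2.953)²/(4 × 0.017 × 73) = 1.757; exp(−1.757) = 0.1726.
C = 1.688 × 0.1726 = 0.291 kg/m³.

0.291 kg/m³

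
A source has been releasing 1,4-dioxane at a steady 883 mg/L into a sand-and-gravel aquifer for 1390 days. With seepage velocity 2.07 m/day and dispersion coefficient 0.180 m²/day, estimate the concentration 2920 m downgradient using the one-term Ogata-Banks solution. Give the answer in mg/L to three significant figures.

24.8 mg/L

For a continuous step input, C/C₀ ≈ ½·erfc((x−vt)/(2√(Dt))).
vt = 2.07 × 1390 = 2877.3 m and 2√(Dt) = 2√(0.180 × 1390) = 31.64 m.
Argument (x−vt)/(2√(Dt)) = (2920 − 2877.3)/31.64 = 1.350; ½·erfc(1.350) = 0.02812.
C = 883 × 0.02812 = 24.8 mg/L.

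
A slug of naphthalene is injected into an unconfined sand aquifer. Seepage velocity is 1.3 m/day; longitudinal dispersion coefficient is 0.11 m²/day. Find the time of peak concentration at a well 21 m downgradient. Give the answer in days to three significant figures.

For the 1D instantaneous-source solution, setting ∂C/∂t = 0 at fixed x gives v²t² + 2Dt − x² = 0, so t = (√(D² + v²x²) − D)/v².
√(D² + v²x²) = √(0.11² + 1.3² × 21²) = 27.30; v² = 1.69.
t = (27.30 − 0.11)/1.69 = 16.1 days (vs. the pure-advection estimate x/v = 16.2 d).

16.1 days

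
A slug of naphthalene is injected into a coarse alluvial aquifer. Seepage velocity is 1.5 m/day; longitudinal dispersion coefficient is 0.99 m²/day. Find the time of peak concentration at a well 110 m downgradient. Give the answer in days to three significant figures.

For the 1D instantaneous-source solution, setting ∂C/∂t = 0 at fixed x gives v²t² + 2Dt − x² = 0, so t = (√(D² + v²x²) − D)/v².
√(D² + v²x²) = √(0.99² + 1.5² × 110²) = 165.0; v² = 2.25.
t = (165.0 − 0.99)/2.25 = 72.9 days (vs. the pure-advection estimate x/v = 73.3 d).

72.9 days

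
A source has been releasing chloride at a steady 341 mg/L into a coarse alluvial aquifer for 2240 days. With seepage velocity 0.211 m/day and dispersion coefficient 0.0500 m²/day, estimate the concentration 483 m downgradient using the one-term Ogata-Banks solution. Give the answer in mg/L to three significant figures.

For a continuous step input, C/C₀ ≈ ½·erfc((x−vt)/(2√(Dt))).
vt = 0.211 × 2240 = 472.64 m and 2√(Dt) = 2√(0.0500 × 2240) = 21.17 m.
Argument (x−vt)/(2√(Dt)) = (483 − 472.64)/21.17 = 0.4894; ½·erfc(0.4894) = 0.2444.
C = 341 × 0.2444 = 83.3 mg/L.

83.3 mg/L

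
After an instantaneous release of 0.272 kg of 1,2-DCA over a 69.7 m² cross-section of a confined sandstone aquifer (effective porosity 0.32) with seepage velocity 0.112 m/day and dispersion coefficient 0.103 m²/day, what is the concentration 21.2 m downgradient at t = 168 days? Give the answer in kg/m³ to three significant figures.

0.000762 kg/m³

For an instantaneous plane source, C(x,t) = M/(n_e·A·√(4πDt)) · exp(−(x−vt)²/(4Dt)), with n_e·A the pore (flow) area.
Plume center vt = 0.112 × 168 = 18.816 m, so the well at 21.2 m is 2.384 m downgradient of the peak.
√(4πDt) = 14.75 m, giving peak height M/(n_e·A·√(4πDt)) = 0.272/(0.32 × 69.7 × 14.75) = 0.0008268 kg/m³.
(x−vt)²/(4Dt) = (2.384)²/(4 × 0.103 × 168) = 0.08211; exp(−0.08211) = 0.9212.
C = 0.0008268 × 0.9212 = 0.000762 kg/m³.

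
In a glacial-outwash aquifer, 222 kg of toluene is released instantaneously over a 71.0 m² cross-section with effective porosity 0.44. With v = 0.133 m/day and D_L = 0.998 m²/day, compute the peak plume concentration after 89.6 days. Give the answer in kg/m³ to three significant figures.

The peak of an instantaneous 1D plume sits at x = vt; there the Gaussian factor is 1 and C_max = M/(n_e·A·√(4πDt)), where n_e·A is the pore area the mass is dissolved in.
√(4πDt) = √(4π × 0.998 × 89.6) = 33.52 m, so C_max = 222/(0.44 × 71.0 × 33.52) = 0.212 kg/m³.

0.212 kg/m³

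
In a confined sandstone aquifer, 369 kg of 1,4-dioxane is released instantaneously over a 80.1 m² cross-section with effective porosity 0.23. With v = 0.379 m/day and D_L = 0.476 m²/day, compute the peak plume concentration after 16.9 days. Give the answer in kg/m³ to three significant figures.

The peak of an instantaneous 1D plume sits at x = vt; there the Gaussian factor is 1 and C_max = M/(n_e·A·√(4πDt)), where n_e·A is the pore area the mass is dissolved in.
√(4πDt) = √(4π × 0.476 × 16.9) = 10.05 m, so C_max = 369/(0.23 × 80.1 × 10.05) = 1.99 kg/m³.

1.99 kg/m³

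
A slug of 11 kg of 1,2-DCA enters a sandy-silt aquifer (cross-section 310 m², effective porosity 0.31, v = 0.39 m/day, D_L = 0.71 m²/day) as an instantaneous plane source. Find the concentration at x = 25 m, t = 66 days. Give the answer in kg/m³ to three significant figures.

0.00470 kg/m³

For an instantaneous plane source, C(x,t) = M/(n_e·A·√(4πDt)) · exp(−(x−vt)²/(4Dt)), with n_e·A the pore (flow) area.
Plume center vt = 0.39 × 66 = 25.74 m, so the well at 25 m is 0.74 m upgradient of the peak.
√(4πDt) = 24.27 m, giving peak height M/(n_e·A·√(4πDt)) = 11/(0.31 × 310 × 24.27) = 0.004716 kg/m³.
(x−vt)²/(4Dt) = (-0.74)²/(4 × 0.71 × 66) = 0.002921; exp(−0.002921) = 0.9971.
C = 0.004716 × 0.9971 = 0.00470 kg/m³.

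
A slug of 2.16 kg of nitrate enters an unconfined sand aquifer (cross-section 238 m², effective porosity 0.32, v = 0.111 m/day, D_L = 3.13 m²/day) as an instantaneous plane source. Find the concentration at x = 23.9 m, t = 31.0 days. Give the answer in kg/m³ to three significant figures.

0.000276 kg/m³

For an instantaneous plane source, C(x,t) = M/(n_e·A·√(4πDt)) · exp(−(x−vt)²/(4Dt)), with n_e·A the pore (flow) area.
Plume center vt = 0.111 × 31.0 = 3.441 m, so the well at 23.9 m is 20.459 m downgradient of the peak.
√(4πDt) = 34.92 m, giving peak height M/(n_e·A·√(4πDt)) = 2.16/(0.32 × 238 × 34.92) = 0.0008122 kg/m³.
(x−vt)²/(4Dt) = (20.459)²/(4 × 3.13 × 31.0) = 1.078; exp(−1.078) = 0.3403.
C = 0.0008122 × 0.3403 = 0.000276 kg/m³.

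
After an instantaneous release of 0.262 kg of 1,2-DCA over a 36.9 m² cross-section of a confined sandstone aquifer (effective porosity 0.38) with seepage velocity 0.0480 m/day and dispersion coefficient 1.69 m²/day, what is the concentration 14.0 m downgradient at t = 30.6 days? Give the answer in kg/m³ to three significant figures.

0.000343 kg/m³

For an instantaneous plane source, C(x,t) = M/(n_e·A·√(4πDt)) · exp(−(x−vt)²/(4Dt)), with n_e·A the pore (flow) area.
Plume center vt = 0.0480 × 30.6 = 1.4688 m, so the well at 14.0 m is 12.5312 m downgradient of the peak.
√(4πDt) = 25.49 m, giving peak height M/(n_e·A·√(4πDt)) = 0.262/(0.38 × 36.9 × 25.49) = 0.0007330 kg/m³.
(x−vt)²/(4Dt) = (12.5312)²/(4 × 1.69 × 30.6) = 0.7591; exp(−0.7591) = 0.4681.
C = 0.0007330 × 0.4681 = 0.000343 kg/m³.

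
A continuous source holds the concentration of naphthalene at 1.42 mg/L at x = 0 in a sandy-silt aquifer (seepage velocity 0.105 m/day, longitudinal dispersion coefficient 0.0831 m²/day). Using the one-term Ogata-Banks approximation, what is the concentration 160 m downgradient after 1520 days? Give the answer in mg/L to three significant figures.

For a continuous step input, C/C₀ ≈ ½·erfc((x−vt)/(2√(Dt))).
vt = 0.105 × 1520 = 159.6 m and 2√(Dt) = 2√(0.0831 × 1520) = 22.48 m.
Argument (x−vt)/(2√(Dt)) = (160 − 159.6)/22.48 = 0.01779; ½·erfc(0.01779) = 0.4900.
C = 1.42 × 0.4900 = 0.696 mg/L.

0.696 mg/L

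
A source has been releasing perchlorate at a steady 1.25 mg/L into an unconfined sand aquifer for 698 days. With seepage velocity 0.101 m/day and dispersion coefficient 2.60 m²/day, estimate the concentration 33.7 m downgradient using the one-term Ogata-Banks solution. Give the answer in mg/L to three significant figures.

For a continuous step input, C/C₀ ≈ ½·erfc((x−vt)/(2√(Dt))).
vt = 0.101 × 698 = 70.498 m and 2√(Dt) = 2√(2.60 × 698) = 85.20 m.
Argument (x−vt)/(2√(Dt)) = (33.7 − 70.498)/85.20 = -0.4319; ½·erfc(-0.4319) = 0.7293.
C = 1.25 × 0.7293 = 0.912 mg/L.

0.912 mg/L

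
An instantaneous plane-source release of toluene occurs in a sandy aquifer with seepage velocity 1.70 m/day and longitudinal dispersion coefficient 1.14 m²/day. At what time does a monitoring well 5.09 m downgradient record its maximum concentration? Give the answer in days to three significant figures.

For the 1D instantaneous-source solution, setting ∂C/∂t = 0 at fixed x gives v²t² + 2Dt − x² = 0, so t = (√(D² + v²x²) − D)/v².
√(D² + v²x²) = √(1.14² + 1.70² × 5.09²) = 8.728; v² = 2.89.
t = (8.728 − 1.14)/2.89 = 2.63 days (vs. the pure-advection estimate x/v = 2.99 d).

2.63 days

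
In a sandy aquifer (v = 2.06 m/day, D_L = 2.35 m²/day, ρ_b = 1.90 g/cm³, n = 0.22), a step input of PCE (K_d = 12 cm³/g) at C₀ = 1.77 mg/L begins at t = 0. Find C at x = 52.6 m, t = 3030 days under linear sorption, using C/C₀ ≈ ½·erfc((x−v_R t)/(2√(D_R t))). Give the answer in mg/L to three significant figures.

1.29 mg/L

Retardation factor R = 1 + ρ_b·K_d/n = 1 + 1.90 × 12/0.22 = 104.6.
Sorption retards both mechanisms: v_R = v/R = 0.01969 m/day, D_R = D/R = 0.02247 m²/day.
v_R·t = 0.01969 × 3030 = 59.6607 m; 2√(D_R t) = 16.50 m; argument = (52.6 − 59.6607)/16.50 = -0.4279.
C = C₀ × ½·erfc(-0.4279) = 1.77 × 0.7275 = 1.29 mg/L.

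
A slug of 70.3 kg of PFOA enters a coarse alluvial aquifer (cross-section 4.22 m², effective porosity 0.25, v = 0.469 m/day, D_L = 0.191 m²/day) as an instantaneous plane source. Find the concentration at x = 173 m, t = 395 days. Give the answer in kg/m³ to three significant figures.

1.32 kg/m³

For an instantaneous plane source, C(x,t) = M/(n_e·A·√(4πDt)) · exp(−(x−vt)²/(4Dt)), with n_e·A the pore (flow) area.
Plume center vt = 0.469 × 395 = 185.255 m, so the well at 173 m is 12.255 m upgradient of the peak.
√(4πDt) = 30.79 m, giving peak height M/(n_e·A·√(4πDt)) = 70.3/(0.25 × 4.22 × 30.79) = 2.164 kg/m³.
(x−vt)²/(4Dt) = (-12.255)²/(4 × 0.191 × 395) = 0.4977; exp(−0.4977) = 0.6079.
C = 2.164 × 0.6079 = 1.32 kg/m³.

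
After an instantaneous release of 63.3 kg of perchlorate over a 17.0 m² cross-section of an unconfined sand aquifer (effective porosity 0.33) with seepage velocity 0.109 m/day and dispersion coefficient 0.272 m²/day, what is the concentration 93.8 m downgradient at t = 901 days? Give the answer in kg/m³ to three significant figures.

0.199 kg/m³

For an instantaneous plane source, C(x,t) = M/(n_e·A·√(4πDt)) · exp(−(x−vt)²/(4Dt)), with n_e·A the pore (flow) area.
Plume center vt = 0.109 × 901 = 98.209 m, so the well at 93.8 m is 4.409 m upgradient of the peak.
√(4πDt) = 55.49 m, giving peak height M/(n_e·A·√(4πDt)) = 63.3/(0.33 × 17.0 × 55.49) = 0.2033 kg/m³.
(x−vt)²/(4Dt) = (-4.409)²/(4 × 0.272 × 901) = 0.01983; exp(−0.01983) = 0.9804.
C = 0.2033 × 0.9804 = 0.199 kg/m³.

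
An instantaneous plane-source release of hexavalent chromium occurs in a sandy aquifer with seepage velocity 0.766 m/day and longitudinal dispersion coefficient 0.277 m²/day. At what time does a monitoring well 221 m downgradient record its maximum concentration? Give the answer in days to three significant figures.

288 days

For the 1D instantaneous-source solution, setting ∂C/∂t = 0 at fixed x gives v²t² + 2Dt − x² = 0, so t = (√(D² + v²x²) − D)/v².
√(D² + v²x²) = √(0.277² + 0.766² × 221²) = 169.3; v² = 0.586756.
t = (169.3 − 0.277)/0.586756 = 288 days (vs. the pure-advection estimate x/v = 289 d).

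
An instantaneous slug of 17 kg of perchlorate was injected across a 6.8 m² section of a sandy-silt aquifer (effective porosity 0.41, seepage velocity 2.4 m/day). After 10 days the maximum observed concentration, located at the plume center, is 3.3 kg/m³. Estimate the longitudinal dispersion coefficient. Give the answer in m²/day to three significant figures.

0.0272 m²/day

At the plume center C_max = M/(n_e·A·√(4πDt)), so D = M²/(4πt·(n_e·A·C_max)²).
n_e·A·C_max = 0.41 × 6.8 × 3.3 = 9.200 kg/m.
D = 17²/(4π × 10 × 9.200²) = 0.0272 m²/day.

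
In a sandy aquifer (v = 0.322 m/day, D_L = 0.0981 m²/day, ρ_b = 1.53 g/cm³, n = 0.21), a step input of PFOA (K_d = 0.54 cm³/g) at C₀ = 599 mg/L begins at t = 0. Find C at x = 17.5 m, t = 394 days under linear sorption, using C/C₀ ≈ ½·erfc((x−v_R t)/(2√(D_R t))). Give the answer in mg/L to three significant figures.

Retardation factor R = 1 + ρ_b·K_d/n = 1 + 1.53 × 0.54/0.21 = 4.934.
Sorption retards both mechanisms: v_R = v/R = 0.06526 m/day, D_R = D/R = 0.01988 m²/day.
v_R·t = 0.06526 × 394 = 25.71244 m; 2√(D_R t) = 5.597 m; argument = (17.5 − 25.71244)/5.597 = -1.467.
C = C₀ × ½·erfc(-1.467) = 599 × 0.9810 = 588 mg/L.

588 mg/L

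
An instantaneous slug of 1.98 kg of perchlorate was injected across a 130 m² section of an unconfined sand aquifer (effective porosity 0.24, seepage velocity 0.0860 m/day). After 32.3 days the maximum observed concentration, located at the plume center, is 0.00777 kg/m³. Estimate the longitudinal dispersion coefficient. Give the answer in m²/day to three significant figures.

At the plume center C_max = M/(n_e·A·√(4πDt)), so D = M²/(4πt·(n_e·A·C_max)²).
n_e·A·C_max = 0.24 × 130 × 0.00777 = 0.2424 kg/m.
D = 1.98²/(4π × 32.3 × 0.2424²) = 0.164 m²/day.

0.164 m²/day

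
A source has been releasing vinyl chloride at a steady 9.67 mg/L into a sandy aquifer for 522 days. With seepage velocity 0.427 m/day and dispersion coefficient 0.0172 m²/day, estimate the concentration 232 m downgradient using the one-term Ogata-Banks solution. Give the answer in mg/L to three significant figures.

0.153 mg/L

For a continuous step input, C/C₀ ≈ ½·erfc((x−vt)/(2√(Dt))).
vt = 0.427 × 522 = 222.894 m and 2√(Dt) = 2√(0.0172 × 522) = 5.993 m.
Argument (x−vt)/(2√(Dt)) = (232 − 222.894)/5.993 = 1.519; ½·erfc(1.519) = 0.01585.
C = 9.67 × 0.01585 = 0.153 mg/L.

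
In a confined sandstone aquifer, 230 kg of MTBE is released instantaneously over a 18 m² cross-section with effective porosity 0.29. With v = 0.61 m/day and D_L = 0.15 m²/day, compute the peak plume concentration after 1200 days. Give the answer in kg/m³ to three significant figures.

0.926 kg/m³

The peak of an instantaneous 1D plume sits at x = vt; there the Gaussian factor is 1 and C_max = M/(n_e·A·√(4πDt)), where n_e·A is the pore area the mass is dissolved in.
√(4πDt) = √(4π × 0.15 × 1200) = 47.56 m, so C_max = 230/(0.29 × 18 × 47.56) = 0.926 kg/m³.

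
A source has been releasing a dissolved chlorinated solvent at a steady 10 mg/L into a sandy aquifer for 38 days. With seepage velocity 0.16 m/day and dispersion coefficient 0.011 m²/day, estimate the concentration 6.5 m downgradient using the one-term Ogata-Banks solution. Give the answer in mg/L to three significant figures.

For a continuous step input, C/C₀ ≈ ½·erfc((x−vt)/(2√(Dt))).
vt = 0.16 × 38 = 6.08 m and 2√(Dt) = 2√(0.011 × 38) = 1.293 m.
Argument (x−vt)/(2√(Dt)) = (6.5 − 6.08)/1.293 = 0.3248; ½·erfc(0.3248) = 0.3230.
C = 10 × 0.3230 = 3.23 mg/L.

3.23 mg/L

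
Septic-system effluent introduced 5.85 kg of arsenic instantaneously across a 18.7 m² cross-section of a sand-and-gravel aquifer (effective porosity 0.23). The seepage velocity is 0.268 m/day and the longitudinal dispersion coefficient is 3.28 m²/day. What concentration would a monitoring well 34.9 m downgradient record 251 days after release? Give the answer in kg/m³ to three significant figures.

0.00973 kg/m³

For an instantaneous plane source, C(x,t) = M/(n_e·A·√(4πDt)) · exp(−(x−vt)²/(4Dt)), with n_e·A the pore (flow) area.
Plume center vt = 0.268 × 251 = 67.268 m, so the well at 34.9 m is 32.368 m upgradient of the peak.
√(4πDt) = 101.7 m, giving peak height M/(n_e·A·√(4πDt)) = 5.85/(0.23 × 18.7 × 101.7) = 0.01337 kg/m³.
(x−vt)²/(4Dt) = (-32.368)²/(4 × 3.28 × 251) = 0.3181; exp(−0.3181) = 0.7275.
C = 0.01337 × 0.7275 = 0.00973 kg/m³.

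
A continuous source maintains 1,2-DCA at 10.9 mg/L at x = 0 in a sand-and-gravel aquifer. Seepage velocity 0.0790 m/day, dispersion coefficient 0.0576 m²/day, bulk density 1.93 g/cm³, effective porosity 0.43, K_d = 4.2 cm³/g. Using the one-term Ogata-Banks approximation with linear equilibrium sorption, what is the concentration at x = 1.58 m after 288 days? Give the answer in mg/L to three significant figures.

Retardation factor R = 1 + ρ_b·K_d/n = 1 + 1.93 × 4.2/0.43 = 19.85.
Sorption retards both mechanisms: v_R = v/R = 0.003980 m/day, D_R = D/R = 0.002902 m²/day.
v_R·t = 0.003980 × 288 = 1.14624 m; 2√(D_R t) = 1.828 m; argument = (1.58 − 1.14624)/1.828 = 0.2373.
C = C₀ × ½·erfc(0.2373) = 10.9 × 0.3686 = 4.02 mg/L.

4.02 mg/L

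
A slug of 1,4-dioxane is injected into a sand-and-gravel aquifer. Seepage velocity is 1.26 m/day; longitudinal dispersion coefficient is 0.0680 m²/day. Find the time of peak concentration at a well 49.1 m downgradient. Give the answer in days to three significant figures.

38.9 days

For the 1D instantaneous-source solution, setting ∂C/∂t = 0 at fixed x gives v²t² + 2Dt − x² = 0, so t = (√(D² + v²x²) − D)/v².
√(D² + v²x²) = √(0.0680² + 1.26² × 49.1²) = 61.87; v² = 1.5876.
t = (61.87 − 0.0680)/1.5876 = 38.9 days (vs. the pure-advection estimate x/v = 39.0 d).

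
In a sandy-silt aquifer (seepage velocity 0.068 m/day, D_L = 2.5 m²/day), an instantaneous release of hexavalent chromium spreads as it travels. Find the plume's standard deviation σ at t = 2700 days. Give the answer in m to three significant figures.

Dispersive spreading gives a Gaussian with σ² = 2Dt; advection only shifts the center.
σ = √(2 × 2.5 × 2700) = 116 m.

116 m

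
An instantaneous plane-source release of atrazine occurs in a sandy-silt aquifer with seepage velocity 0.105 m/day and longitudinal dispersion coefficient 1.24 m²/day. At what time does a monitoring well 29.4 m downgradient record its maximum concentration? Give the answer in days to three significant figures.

189 days

For the 1D instantaneous-source solution, setting ∂C/∂t = 0 at fixed x gives v²t² + 2Dt − x² = 0, so t = (√(D² + v²x²) − D)/v².
√(D² + v²x²) = √(1.24² + 0.105² × 29.4²) = 3.327; v² = 0.011025.
t = (3.327 − 1.24)/0.011025 = 189 days (vs. the pure-advection estimate x/v = 280 d).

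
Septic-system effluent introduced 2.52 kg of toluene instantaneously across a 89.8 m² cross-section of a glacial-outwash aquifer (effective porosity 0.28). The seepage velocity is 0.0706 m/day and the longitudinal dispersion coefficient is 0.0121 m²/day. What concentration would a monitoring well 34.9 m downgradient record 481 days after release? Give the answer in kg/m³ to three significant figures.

For an instantaneous plane source, C(x,t) = M/(n_e·A·√(4πDt)) · exp(−(x−vt)²/(4Dt)), with n_e·A the pore (flow) area.
Plume center vt = 0.0706 × 481 = 33.9586 m, so the well at 34.9 m is 0.9414 m downgradient of the peak.
√(4πDt) = 8.552 m, giving peak height M/(n_e·A·√(4πDt)) = 2.52/(0.28 × 89.8 × 8.552) = 0.01172 kg/m³.
(x−vt)²/(4Dt) = (0.9414)²/(4 × 0.0121 × 481) = 0.03807; exp(−0.03807) = 0.9626.
C = 0.01172 × 0.9626 = 0.0113 kg/m³.

0.0113 kg/m³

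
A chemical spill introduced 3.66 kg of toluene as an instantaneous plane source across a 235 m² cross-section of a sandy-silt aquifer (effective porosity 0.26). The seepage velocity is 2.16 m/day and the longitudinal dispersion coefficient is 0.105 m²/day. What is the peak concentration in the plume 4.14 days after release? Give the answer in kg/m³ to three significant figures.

The peak of an instantaneous 1D plume sits at x = vt; there the Gaussian factor is 1 and C_max = M/(n_e·A·√(4πDt)), where n_e·A is the pore area the mass is dissolved in.
√(4πDt) = √(4π × 0.105 × 4.14) = 2.337 m, so C_max = 3.66/(0.26 × 235 × 2.337) = 0.0256 kg/m³.

0.0256 kg/m³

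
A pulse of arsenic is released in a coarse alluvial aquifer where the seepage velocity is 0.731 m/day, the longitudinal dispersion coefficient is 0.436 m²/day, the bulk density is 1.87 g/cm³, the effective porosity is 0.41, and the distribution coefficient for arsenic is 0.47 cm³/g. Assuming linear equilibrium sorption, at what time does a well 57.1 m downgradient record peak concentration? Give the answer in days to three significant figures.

Retardation factor R = 1 + ρ_b·K_d/n = 1 + 1.87 × 0.47/0.41 = 3.144.
Sorption retards both mechanisms: v_R = v/R = 0.2325 m/day, D_R = D/R = 0.1387 m²/day.
Peak time from v_R²t² + 2D_R t − x² = 0: t = (√(D_R² + v_R²x²) − D_R)/v_R².
√(D_R² + v_R²x²) = √(0.1387² + 0.2325² × 57.1²) = 13.28; v_R² = 0.05406.
t = (13.28 − 0.1387)/0.05406 = 243 days.

243 days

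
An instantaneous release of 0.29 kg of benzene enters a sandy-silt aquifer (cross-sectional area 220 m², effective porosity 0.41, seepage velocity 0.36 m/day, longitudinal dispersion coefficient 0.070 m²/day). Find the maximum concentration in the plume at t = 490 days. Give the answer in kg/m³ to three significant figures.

The peak of an instantaneous 1D plume sits at x = vt; there the Gaussian factor is 1 and C_max = M/(n_e·A·√(4πDt)), where n_e·A is the pore area the mass is dissolved in.
√(4πDt) = √(4π × 0.070 × 490) = 20.76 m, so C_max = 0.29/(0.41 × 220 × 20.76) = 0.000155 kg/m³.

0.000155 kg/m³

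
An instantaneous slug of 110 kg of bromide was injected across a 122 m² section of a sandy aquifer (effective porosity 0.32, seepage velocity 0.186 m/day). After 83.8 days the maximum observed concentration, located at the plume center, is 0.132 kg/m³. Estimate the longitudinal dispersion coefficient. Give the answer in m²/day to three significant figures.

0.433 m²/day

At the plume center C_max = M/(n_e·A·√(4πDt)), so D = M²/(4πt·(n_e·A·C_max)²).
n_e·A·C_max = 0.32 × 122 × 0.132 = 5.153 kg/m.
D = 110²/(4π × 83.8 × 5.153²) = 0.433 m²/day.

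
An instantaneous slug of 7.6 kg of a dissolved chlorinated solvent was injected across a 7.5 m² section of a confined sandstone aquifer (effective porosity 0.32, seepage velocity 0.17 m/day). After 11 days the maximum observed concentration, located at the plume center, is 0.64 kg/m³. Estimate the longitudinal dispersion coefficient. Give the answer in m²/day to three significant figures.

0.177 m²/day

At the plume center C_max = M/(n_e·A·√(4πDt)), so D = M²/(4πt·(n_e·A·C_max)²).
n_e·A·C_max = 0.32 × 7.5 × 0.64 = 1.536 kg/m.
D = 7.6²/(4π × 11 × 1.536²) = 0.177 m²/day.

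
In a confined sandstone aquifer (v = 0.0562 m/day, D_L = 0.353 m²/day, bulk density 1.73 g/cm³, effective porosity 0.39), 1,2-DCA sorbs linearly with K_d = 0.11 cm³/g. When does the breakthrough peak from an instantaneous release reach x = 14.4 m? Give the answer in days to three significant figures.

250 days

Retardation factor R = 1 + ρ_b·K_d/n = 1 + 1.73 × 0.11/0.39 = 1.488.
Sorption retards both mechanisms: v_R = v/R = 0.03777 m/day, D_R = D/R = 0.2372 m²/day.
Peak time from v_R²t² + 2D_R t − x² = 0: t = (√(D_R² + v_R²x²) − D_R)/v_R².
√(D_R² + v_R²x²) = √(0.2372² + 0.03777² × 14.4²) = 0.5934; v_R² = 0.001427.
t = (0.5934 − 0.2372)/0.001427 = 250 days.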